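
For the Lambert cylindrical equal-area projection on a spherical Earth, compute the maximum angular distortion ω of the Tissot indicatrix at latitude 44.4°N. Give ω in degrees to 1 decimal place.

37.8°

The Lambert cylindrical equal-area projection is the cylindrical equal-area projection with its standard parallel at the equator (φ₀ = 0). Cylindrical equal-area (φ₀ = 0°): h = cos φ / cos 0° along meridians, k = cos 0° / cos φ along parallels; h·k = 1.
At 44.4°: h = 0.7145, k = 1.400; principal scales a = 1.400, b = 0.7145.
sin(ω/2) = (a − b)/(a + b) = 0.6852/2.114 = 0.3241, so ω = 2 arcsin(0.3241) ≈ 37.8°.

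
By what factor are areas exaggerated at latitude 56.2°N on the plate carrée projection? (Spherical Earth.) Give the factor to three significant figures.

Plate carrée maps x = Rλ, y = Rφ. The meridian scale is h = 1 and the parallel scale is k = 1/cos φ = sec φ.
Areal scale = h·k = 1 × sec φ; at 56.2°, h = 1.000, k = 1.798, so h·k = 1.798.

1.80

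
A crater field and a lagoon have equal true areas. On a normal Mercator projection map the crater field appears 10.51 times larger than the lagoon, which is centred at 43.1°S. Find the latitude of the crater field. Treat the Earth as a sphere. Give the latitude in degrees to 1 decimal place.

For equal true areas on Mercator, apparent areas scale as sec²φ, so the ratio is cos²φ₂ / cos²φ₁.
cos²φ₂ / cos²φ₁ = 10.51  ⇒  cos φ₁ = cos 43.1° / √10.51 = 0.7302/3.242 = 0.2252.
φ₁ = arccos(0.2252) ≈ 77.0°.

77.0°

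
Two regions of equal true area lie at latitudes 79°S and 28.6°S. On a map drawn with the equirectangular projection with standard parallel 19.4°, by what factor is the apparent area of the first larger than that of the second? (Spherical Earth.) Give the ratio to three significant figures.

The equidistant cylindrical projection with φ₀ = 19.4° has h = 1 (meridians true) and k = cos φ₀ / cos φ along parallels.
Areal scale at 79°: h·k = 1.000 × 4.943 = 4.943.
Areal scale at 28.6°: h·k = 1.000 × 1.074 = 1.074.
Ratio = 4.943/1.074 ≈ 4.60.

4.60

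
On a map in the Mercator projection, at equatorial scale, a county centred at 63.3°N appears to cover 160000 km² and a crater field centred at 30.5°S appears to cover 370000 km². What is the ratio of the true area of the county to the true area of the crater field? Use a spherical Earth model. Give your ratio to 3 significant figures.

Since Mercator area scale is 1/cos²φ, the true area equals the apparent area multiplied by cos²φ.
True area of county: 160000 × cos²(63.3°) = 160000 × 0.2019 = 32300 km².
True area of crater field: 370000 × cos²(30.5°) = 370000 × 0.7424 = 274700 km².
Ratio = 32300 / 274700 ≈ 0.118.

0.118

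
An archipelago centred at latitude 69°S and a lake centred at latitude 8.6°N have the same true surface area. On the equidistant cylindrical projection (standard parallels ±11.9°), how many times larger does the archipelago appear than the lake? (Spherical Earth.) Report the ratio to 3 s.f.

In the equirectangular projection with standard parallel φ₀ = 11.9° (x = Rλ cos φ₀, y = Rφ), meridians are true-scale (h = 1) and the parallel scale is k = cos φ₀ / cos φ.
Areal scale at 69°: h·k = 1.000 × 2.730 = 2.730.
Areal scale at 8.6°: h·k = 1.000 × 0.9896 = 0.9896.
Ratio = 2.730/0.9896 ≈ 2.76.

2.76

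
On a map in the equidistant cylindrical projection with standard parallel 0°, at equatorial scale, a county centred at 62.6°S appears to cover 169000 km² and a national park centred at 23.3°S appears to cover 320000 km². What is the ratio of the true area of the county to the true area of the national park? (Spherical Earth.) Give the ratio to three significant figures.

0.265

On the plate carrée, areal scale = h·k = 1 × sec φ, so true area = apparent × cos φ.
True area of county: 169000 × cos(62.6°) = 169000 × 0.4602 = 77770 km².
True area of national park: 320000 × cos(23.3°) = 320000 × 0.9184 = 293900 km².
Ratio = 77770 / 293900 ≈ 0.265.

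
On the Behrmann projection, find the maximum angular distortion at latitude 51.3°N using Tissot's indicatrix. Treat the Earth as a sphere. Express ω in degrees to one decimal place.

36.7°

The Behrmann projection is cylindrical equal-area with φ₀ = 30°. For cylindrical equal-area with standard parallel φ₀, h = cos φ / cos φ₀ and k = cos φ₀ / cos φ, so h·k = 1.
At 51.3°: h = 0.7220, k = 1.385; principal scales a = 1.385, b = 0.7220.
sin(ω/2) = (a − b)/(a + b) = 0.6631/2.107 = 0.3147, so ω = 2 arcsin(0.3147) ≈ 36.7°.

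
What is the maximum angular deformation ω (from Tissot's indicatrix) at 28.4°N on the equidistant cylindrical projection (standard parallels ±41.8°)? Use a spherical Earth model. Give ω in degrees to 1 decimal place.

In the equirectangular projection with standard parallel φ₀ = 41.8° (x = Rλ cos φ₀, y = Rφ), meridians are true-scale (h = 1) and the parallel scale is k = cos φ₀ / cos φ.
At 28.4°: h = 1.000, k = 0.8475; principal scales a = 1.000, b = 0.8475.
sin(ω/2) = (a − b)/(a + b) = 0.1525/1.847 = 0.08256, so ω = 2 arcsin(0.08256) ≈ 9.5°.

9.5°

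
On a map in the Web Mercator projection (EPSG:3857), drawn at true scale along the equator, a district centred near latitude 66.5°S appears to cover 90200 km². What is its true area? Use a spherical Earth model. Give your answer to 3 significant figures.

The Mercator projection is conformal; its linear scale factor is the same in every direction and equals sec φ = 1/cos φ.
Areal scale = k² = sec²φ = 1/cos²(66.5°) = 1/0.3987² = 6.289.
True area = apparent / (areal scale) = 90200 / 6.289 ≈ 14300 km².

14300 km²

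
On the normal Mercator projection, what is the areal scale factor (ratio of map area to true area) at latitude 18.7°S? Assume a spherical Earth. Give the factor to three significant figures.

For Mercator, h = k = sec φ (a conformal cylindrical projection has a single point scale, 1/cos φ).
Areal scale = k² = sec²φ = 1/cos²(18.7°) = 1/0.9472² = 1.115.

1.11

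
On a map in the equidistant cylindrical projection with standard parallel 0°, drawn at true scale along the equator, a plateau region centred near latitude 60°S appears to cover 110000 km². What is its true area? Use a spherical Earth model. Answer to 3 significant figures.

For the equirectangular projection with φ₀ = 0 (plate carrée), h = 1 along meridians and k = sec φ along parallels.
Areal scale = h·k = 1 × sec φ; at 60°, h = 1.000, k = 2.000, so h·k = 2.000.
True area = apparent / (areal scale) = 110000 / 2.000 ≈ 55000 km².

55000 km²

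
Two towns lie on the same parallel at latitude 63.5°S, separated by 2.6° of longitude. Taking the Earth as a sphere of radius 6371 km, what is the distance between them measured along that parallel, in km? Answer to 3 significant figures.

Arc length along a parallel = R cos φ · Δλ (with Δλ in radians).
= 6371 × cos 63.5° × (2.6° × π/180) = 6371 × 0.4462 × 0.04538 ≈ 129 km.

129 km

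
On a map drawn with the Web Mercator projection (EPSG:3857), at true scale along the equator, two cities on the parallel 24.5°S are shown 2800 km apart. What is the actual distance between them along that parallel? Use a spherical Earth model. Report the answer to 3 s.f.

2550 km

The Mercator projection is conformal; its linear scale factor is the same in every direction and equals sec φ = 1/cos φ.
Along the parallel at 24.5°, map distances are exaggerated by k = sec 24.5° = 1.099.
True distance = 2800 / 1.099 = 2800 × cos 24.5° ≈ 2550 km.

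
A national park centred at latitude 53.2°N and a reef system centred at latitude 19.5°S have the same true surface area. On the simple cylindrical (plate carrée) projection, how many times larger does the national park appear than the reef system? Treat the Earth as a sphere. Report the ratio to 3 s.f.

1.57

In the plate carrée (x = Rλ, y = Rφ), meridians are true-scale (h = 1) and parallels are stretched by k = sec φ.
Areal scale at 53.2°: h·k = 1.000 × 1.669 = 1.669.
Areal scale at 19.5°: h·k = 1.000 × 1.061 = 1.061.
Ratio = 1.669/1.061 ≈ 1.57.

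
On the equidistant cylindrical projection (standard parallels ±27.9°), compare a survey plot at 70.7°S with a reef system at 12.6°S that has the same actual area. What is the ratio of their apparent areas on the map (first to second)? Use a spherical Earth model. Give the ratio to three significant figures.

2.95

With standard parallel φ₀ = 27.9°, the equirectangular projection gives x = Rλ cos φ₀, y = Rφ, so h = 1 and k = cos 27.9° / cos φ.
Areal scale at 70.7°: h·k = 1.000 × 2.674 = 2.674.
Areal scale at 12.6°: h·k = 1.000 × 0.9056 = 0.9056.
Ratio = 2.674/0.9056 ≈ 2.95.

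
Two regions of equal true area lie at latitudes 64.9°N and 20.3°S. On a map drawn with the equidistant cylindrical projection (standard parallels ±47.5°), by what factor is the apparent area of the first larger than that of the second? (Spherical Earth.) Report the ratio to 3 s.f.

2.21

With standard parallel φ₀ = 47.5°, the equirectangular projection gives x = Rλ cos φ₀, y = Rφ, so h = 1 and k = cos 47.5° / cos φ.
Areal scale at 64.9°: h·k = 1.000 × 1.593 = 1.593.
Areal scale at 20.3°: h·k = 1.000 × 0.7203 = 0.7203.
Ratio = 1.593/0.7203 ≈ 2.21.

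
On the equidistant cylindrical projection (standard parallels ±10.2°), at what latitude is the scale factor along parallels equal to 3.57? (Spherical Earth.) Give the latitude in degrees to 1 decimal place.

In the equirectangular projection with standard parallel φ₀ = 10.2° (x = Rλ cos φ₀, y = Rφ), meridians are true-scale (h = 1) and the parallel scale is k = cos φ₀ / cos φ.
k = cos φ₀ / cos φ = 3.57  ⇒  cos φ = cos 10.2° / 3.57 = 0.2757.
φ = arccos(0.2757) ≈ 74.0°.

74.0°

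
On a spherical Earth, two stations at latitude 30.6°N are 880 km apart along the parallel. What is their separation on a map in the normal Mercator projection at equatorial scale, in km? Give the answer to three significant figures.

For Mercator, h = k = sec φ (a conformal cylindrical projection has a single point scale, 1/cos φ).
Along the parallel, k = sec 30.6° = 1/0.8607 = 1.162.
Map distance = 880 × 1.162 ≈ 1020 km.

1020 km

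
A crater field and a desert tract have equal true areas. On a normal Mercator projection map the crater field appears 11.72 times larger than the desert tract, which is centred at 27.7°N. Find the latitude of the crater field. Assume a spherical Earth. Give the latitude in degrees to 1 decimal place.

75.0°

Mercator areal scale is sec²φ, so apparent-area ratio = sec²φ₁ / sec²φ₂ = cos²φ₂ / cos²φ₁.
cos²φ₂ / cos²φ₁ = 11.72  ⇒  cos φ₁ = cos 27.7° / √11.72 = 0.8854/3.423 = 0.2586.
φ₁ = arccos(0.2586) ≈ 75.0°.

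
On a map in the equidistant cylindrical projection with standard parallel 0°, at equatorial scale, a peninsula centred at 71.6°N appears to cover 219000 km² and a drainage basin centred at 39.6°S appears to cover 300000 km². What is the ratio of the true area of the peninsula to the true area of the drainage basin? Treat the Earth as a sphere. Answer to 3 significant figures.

On the plate carrée, areal scale = h·k = 1 × sec φ, so true area = apparent × cos φ.
True area of peninsula: 219000 × cos(71.6°) = 219000 × 0.3156 = 69130 km².
True area of drainage basin: 300000 × cos(39.6°) = 300000 × 0.7705 = 231200 km².
Ratio = 69130 / 231200 ≈ 0.299.

0.299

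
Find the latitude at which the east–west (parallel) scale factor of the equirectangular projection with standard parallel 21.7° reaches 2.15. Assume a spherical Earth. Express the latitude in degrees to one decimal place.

The equidistant cylindrical projection with φ₀ = 21.7° has h = 1 (meridians true) and k = cos φ₀ / cos φ along parallels.
k = cos φ₀ / cos φ = 2.15  ⇒  cos φ = cos 21.7° / 2.15 = 0.4322.
φ = arccos(0.4322) ≈ 64.4°.

64.4°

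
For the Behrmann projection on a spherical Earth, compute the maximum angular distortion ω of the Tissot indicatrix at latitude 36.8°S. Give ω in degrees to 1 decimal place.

Behrmann is a cylindrical equal-area projection with standard parallels at ±30°. A cylindrical equal-area projection with standard parallel φ₀ has meridian scale h = cos φ / cos φ₀ and parallel scale k = cos φ₀ / cos φ (so areas are preserved, h·k = 1).
At 36.8°: h = 0.9246, k = 1.082; principal scales a = 1.082, b = 0.9246.
sin(ω/2) = (a − b)/(a + b) = 0.1569/2.006 = 0.07823, so ω = 2 arcsin(0.07823) ≈ 9.0°.

9.0°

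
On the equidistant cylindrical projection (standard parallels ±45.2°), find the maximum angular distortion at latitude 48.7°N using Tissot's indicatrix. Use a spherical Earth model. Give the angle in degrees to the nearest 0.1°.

The equidistant cylindrical projection with φ₀ = 45.2° has h = 1 (meridians true) and k = cos φ₀ / cos φ along parallels.
At 48.7°: h = 1.000, k = 1.068; principal scales a = 1.068, b = 1.000.
sin(ω/2) = (a − b)/(a + b) = 0.06762/2.068 = 0.03271, so ω = 2 arcsin(0.03271) ≈ 3.7°.

3.7°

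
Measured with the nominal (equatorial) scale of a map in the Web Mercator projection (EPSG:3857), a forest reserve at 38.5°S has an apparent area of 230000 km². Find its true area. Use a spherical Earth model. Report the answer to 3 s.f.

For Mercator, h = k = sec φ (a conformal cylindrical projection has a single point scale, 1/cos φ).
Areal scale = k² = sec²φ = 1/cos²(38.5°) = 1/0.7826² = 1.633.
True area = apparent / (areal scale) = 230000 / 1.633 ≈ 141000 km².

141000 km²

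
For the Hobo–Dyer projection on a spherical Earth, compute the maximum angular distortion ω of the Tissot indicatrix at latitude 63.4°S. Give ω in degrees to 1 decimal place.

The Hobo–Dyer projection is cylindrical equal-area with φ₀ = 37.5°. A cylindrical equal-area projection with standard parallel φ₀ has meridian scale h = cos φ / cos φ₀ and parallel scale k = cos φ₀ / cos φ (so areas are preserved, h·k = 1).
At 63.4°: h = 0.5644, k = 1.772; principal scales a = 1.772, b = 0.5644.
sin(ω/2) = (a − b)/(a + b) = 1.207/2.336 = 0.5168, so ω = 2 arcsin(0.5168) ≈ 62.2°.

62.2°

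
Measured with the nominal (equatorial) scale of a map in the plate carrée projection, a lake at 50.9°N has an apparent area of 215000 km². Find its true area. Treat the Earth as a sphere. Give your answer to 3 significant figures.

136000 km²

For the equirectangular projection with φ₀ = 0 (plate carrée), h = 1 along meridians and k = sec φ along parallels.
Areal scale = h·k = 1 × sec φ; at 50.9°, h = 1.000, k = 1.586, so h·k = 1.586.
True area = apparent / (areal scale) = 215000 / 1.586 ≈ 136000 km².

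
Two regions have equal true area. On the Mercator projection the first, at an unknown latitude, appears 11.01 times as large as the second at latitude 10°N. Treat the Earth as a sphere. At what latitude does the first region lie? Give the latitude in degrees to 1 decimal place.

72.7°

Mercator areal scale is sec²φ, so apparent-area ratio = sec²φ₁ / sec²φ₂ = cos²φ₂ / cos²φ₁.
cos²φ₂ / cos²φ₁ = 11.01  ⇒  cos φ₁ = cos 10° / √11.01 = 0.9848/3.318 = 0.2968.
φ₁ = arccos(0.2968) ≈ 72.7°.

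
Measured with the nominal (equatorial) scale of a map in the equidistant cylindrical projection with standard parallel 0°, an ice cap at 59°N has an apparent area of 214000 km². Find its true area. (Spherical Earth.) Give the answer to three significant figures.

Plate carrée maps x = Rλ, y = Rφ. The meridian scale is h = 1 and the parallel scale is k = 1/cos φ = sec φ.
Areal scale = h·k = 1 × sec φ; at 59°, h = 1.000, k = 1.942, so h·k = 1.942.
True area = apparent / (areal scale) = 214000 / 1.942 ≈ 110000 km².

110000 km²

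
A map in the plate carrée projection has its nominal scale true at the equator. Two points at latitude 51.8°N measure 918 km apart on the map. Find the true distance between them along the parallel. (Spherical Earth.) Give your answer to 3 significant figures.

568 km

In the plate carrée (x = Rλ, y = Rφ), meridians are true-scale (h = 1) and parallels are stretched by k = sec φ.
Along the parallel at 51.8°, map distances are exaggerated by k = sec 51.8° = 1.617.
True distance = 918 / 1.617 = 918 × cos 51.8° ≈ 568 km.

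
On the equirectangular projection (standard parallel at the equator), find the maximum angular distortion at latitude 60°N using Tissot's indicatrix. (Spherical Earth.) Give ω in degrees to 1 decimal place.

For the equirectangular projection with φ₀ = 0 (plate carrée), h = 1 along meridians and k = sec φ along parallels.
At 60°: h = 1.000, k = 2.000; principal scales a = 2.000, b = 1.000.
sin(ω/2) = (a − b)/(a + b) = 1.0000/3.000 = 0.3333, so ω = 2 arcsin(0.3333) ≈ 38.9°.

38.9°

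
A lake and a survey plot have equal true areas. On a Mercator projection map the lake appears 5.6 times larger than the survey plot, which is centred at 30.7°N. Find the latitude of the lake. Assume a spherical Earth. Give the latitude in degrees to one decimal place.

For equal true areas on Mercator, apparent areas scale as sec²φ, so the ratio is cos²φ₂ / cos²φ₁.
cos²φ₂ / cos²φ₁ = 5.6  ⇒  cos φ₁ = cos 30.7° / √5.6 = 0.8599/2.366 = 0.3634.
φ₁ = arccos(0.3634) ≈ 68.7°.

68.7°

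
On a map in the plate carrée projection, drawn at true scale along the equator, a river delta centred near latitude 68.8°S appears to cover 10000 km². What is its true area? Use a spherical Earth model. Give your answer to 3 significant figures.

Plate carrée maps x = Rλ, y = Rφ. The meridian scale is h = 1 and the parallel scale is k = 1/cos φ = sec φ.
Areal scale = h·k = 1 × sec φ; at 68.8°, h = 1.000, k = 2.765, so h·k = 2.765.
True area = apparent / (areal scale) = 10000 / 2.765 ≈ 3620 km².

3620 km²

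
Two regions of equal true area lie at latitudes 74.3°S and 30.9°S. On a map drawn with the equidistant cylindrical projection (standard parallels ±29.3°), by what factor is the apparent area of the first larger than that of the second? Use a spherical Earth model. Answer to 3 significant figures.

With standard parallel φ₀ = 29.3°, the equirectangular projection gives x = Rλ cos φ₀, y = Rφ, so h = 1 and k = cos 29.3° / cos φ.
Areal scale at 74.3°: h·k = 1.000 × 3.223 = 3.223.
Areal scale at 30.9°: h·k = 1.000 × 1.016 = 1.016.
Ratio = 3.223/1.016 ≈ 3.17.

3.17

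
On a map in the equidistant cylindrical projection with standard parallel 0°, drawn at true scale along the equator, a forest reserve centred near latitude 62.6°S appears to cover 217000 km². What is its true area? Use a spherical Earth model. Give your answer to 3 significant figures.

99900 km²

Plate carrée maps x = Rλ, y = Rφ. The meridian scale is h = 1 and the parallel scale is k = 1/cos φ = sec φ.
Areal scale = h·k = 1 × sec φ; at 62.6°, h = 1.000, k = 2.173, so h·k = 2.173.
True area = apparent / (areal scale) = 217000 / 2.173 ≈ 99900 km².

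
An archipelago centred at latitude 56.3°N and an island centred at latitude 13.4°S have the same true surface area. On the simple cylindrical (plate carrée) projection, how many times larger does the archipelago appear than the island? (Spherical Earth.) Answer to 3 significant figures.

Plate carrée maps x = Rλ, y = Rφ. The meridian scale is h = 1 and the parallel scale is k = 1/cos φ = sec φ.
Areal scale at 56.3°: h·k = 1.000 × 1.802 = 1.802.
Areal scale at 13.4°: h·k = 1.000 × 1.028 = 1.028.
Ratio = 1.802/1.028 ≈ 1.75.

1.75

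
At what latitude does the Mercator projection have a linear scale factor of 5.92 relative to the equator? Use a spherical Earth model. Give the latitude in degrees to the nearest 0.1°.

Mercator scale is k = sec φ = 1/cos φ.
1/cos φ = 5.92  ⇒  cos φ = 0.1689  ⇒  φ = arccos(0.1689) ≈ 80.3°.

80.3°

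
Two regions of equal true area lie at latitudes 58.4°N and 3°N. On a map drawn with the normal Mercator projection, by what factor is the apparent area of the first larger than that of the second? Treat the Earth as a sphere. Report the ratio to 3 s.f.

3.63

On Mercator, area is exaggerated by sec²φ = 1/cos²φ.
At 58.4°: sec²(58.4°) = 1/0.5240² = 3.642.
At 3°: sec²(3°) = 1/0.9986² = 1.003.
Ratio = 3.642/1.003 = cos²(3°)/cos²(58.4°) ≈ 3.63.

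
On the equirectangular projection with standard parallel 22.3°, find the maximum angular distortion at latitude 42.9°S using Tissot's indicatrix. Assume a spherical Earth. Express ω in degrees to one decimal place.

13.3°

The equidistant cylindrical projection with φ₀ = 22.3° has h = 1 (meridians true) and k = cos φ₀ / cos φ along parallels.
At 42.9°: h = 1.000, k = 1.263; principal scales a = 1.263, b = 1.000.
sin(ω/2) = (a − b)/(a + b) = 0.2630/2.263 = 0.1162, so ω = 2 arcsin(0.1162) ≈ 13.3°.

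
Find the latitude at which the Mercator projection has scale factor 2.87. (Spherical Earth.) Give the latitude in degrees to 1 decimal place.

69.6°

Mercator scale is k = sec φ = 1/cos φ.
1/cos φ = 2.87  ⇒  cos φ = 0.3484  ⇒  φ = arccos(0.3484) ≈ 69.6°.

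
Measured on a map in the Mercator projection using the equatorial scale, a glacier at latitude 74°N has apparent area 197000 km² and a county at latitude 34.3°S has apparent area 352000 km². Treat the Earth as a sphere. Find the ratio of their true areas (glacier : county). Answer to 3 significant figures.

0.0623

On Mercator the areal scale is sec²φ, so true area = apparent × cos²φ.
True area of glacier: 197000 × cos²(74°) = 197000 × 0.07598 = 14970 km².
True area of county: 352000 × cos²(34.3°) = 352000 × 0.6824 = 240200 km².
Ratio = 14970 / 240200 ≈ 0.0623.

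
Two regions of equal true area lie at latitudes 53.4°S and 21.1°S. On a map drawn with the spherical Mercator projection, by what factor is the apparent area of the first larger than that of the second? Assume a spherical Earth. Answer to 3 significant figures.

Mercator is conformal with k = sec φ, so areal scale = k² = sec²φ.
At 53.4°: sec²(53.4°) = 1/0.5962² = 2.813.
At 21.1°: sec²(21.1°) = 1/0.9330² = 1.149.
Ratio = 2.813/1.149 = cos²(21.1°)/cos²(53.4°) ≈ 2.45.

2.45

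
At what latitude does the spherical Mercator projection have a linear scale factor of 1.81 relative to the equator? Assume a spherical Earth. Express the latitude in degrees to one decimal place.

Mercator scale is k = sec φ = 1/cos φ.
1/cos φ = 1.81  ⇒  cos φ = 0.5525  ⇒  φ = arccos(0.5525) ≈ 56.5°.

56.5°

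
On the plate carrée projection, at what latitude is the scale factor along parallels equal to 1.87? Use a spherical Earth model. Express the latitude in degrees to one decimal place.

Plate carrée: h = 1, k = sec φ along parallels.
sec φ = 1.87  ⇒  cos φ = 0.5348  ⇒  φ ≈ 57.7°.

57.7°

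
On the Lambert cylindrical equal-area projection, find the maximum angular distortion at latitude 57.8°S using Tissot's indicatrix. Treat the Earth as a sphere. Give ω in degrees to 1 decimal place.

67.8°

The Lambert cylindrical equal-area projection is the cylindrical equal-area projection with its standard parallel at the equator (φ₀ = 0). A cylindrical equal-area projection with standard parallel φ₀ has meridian scale h = cos φ / cos φ₀ and parallel scale k = cos φ₀ / cos φ (so areas are preserved, h·k = 1).
At 57.8°: h = 0.5329, k = 1.877; principal scales a = 1.877, b = 0.5329.
sin(ω/2) = (a − b)/(a + b) = 1.344/2.409 = 0.5577, so ω = 2 arcsin(0.5577) ≈ 67.8°.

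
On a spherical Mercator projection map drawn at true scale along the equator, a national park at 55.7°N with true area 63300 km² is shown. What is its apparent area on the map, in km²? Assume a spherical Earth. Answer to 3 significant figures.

For Mercator, h = k = sec φ (a conformal cylindrical projection has a single point scale, 1/cos φ).
Areal scale = k² = sec²φ = 1/cos²(55.7°) = 1/0.5635² = 3.149.
Apparent area = 63300 × 3.149 ≈ 199000 km².

199000 km²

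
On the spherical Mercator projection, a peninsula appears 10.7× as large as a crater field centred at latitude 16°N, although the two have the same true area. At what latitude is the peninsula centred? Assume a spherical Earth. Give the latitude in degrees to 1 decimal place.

72.9°

Mercator areal scale is sec²φ, so apparent-area ratio = sec²φ₁ / sec²φ₂ = cos²φ₂ / cos²φ₁.
cos²φ₂ / cos²φ₁ = 10.7  ⇒  cos φ₁ = cos 16° / √10.7 = 0.9613/3.271 = 0.2939.
φ₁ = arccos(0.2939) ≈ 72.9°.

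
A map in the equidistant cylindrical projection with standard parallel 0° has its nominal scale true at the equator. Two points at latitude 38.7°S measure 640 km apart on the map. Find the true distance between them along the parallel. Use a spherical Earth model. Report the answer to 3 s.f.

In the plate carrée (x = Rλ, y = Rφ), meridians are true-scale (h = 1) and parallels are stretched by k = sec φ.
Along the parallel at 38.7°, map distances are exaggerated by k = sec 38.7° = 1.281.
True distance = 640 / 1.281 = 640 × cos 38.7° ≈ 499 km.

499 km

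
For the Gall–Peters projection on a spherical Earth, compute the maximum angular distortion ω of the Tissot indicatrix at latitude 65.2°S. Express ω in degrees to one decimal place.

57.3°

The Gall–Peters projection is cylindrical equal-area with φ₀ = 45°. Cylindrical equal-area (φ₀ = 45°): h = cos φ / cos 45° along meridians, k = cos 45° / cos φ along parallels; h·k = 1.
At 65.2°: h = 0.5932, k = 1.686; principal scales a = 1.686, b = 0.5932.
sin(ω/2) = (a − b)/(a + b) = 1.093/2.279 = 0.4794, so ω = 2 arcsin(0.4794) ≈ 57.3°.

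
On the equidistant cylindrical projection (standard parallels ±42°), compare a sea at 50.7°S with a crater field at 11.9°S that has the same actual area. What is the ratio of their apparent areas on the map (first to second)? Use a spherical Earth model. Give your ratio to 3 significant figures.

With standard parallel φ₀ = 42°, the equirectangular projection gives x = Rλ cos φ₀, y = Rφ, so h = 1 and k = cos 42° / cos φ.
Areal scale at 50.7°: h·k = 1.000 × 1.173 = 1.173.
Areal scale at 11.9°: h·k = 1.000 × 0.7595 = 0.7595.
Ratio = 1.173/0.7595 ≈ 1.54.

1.54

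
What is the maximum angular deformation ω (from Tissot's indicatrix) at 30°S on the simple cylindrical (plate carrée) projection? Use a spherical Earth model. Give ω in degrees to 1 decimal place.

For the equirectangular projection with φ₀ = 0 (plate carrée), h = 1 along meridians and k = sec φ along parallels.
At 30°: h = 1.000, k = 1.155; principal scales a = 1.155, b = 1.000.
sin(ω/2) = (a − b)/(a + b) = 0.1547/2.155 = 0.07180, so ω = 2 arcsin(0.07180) ≈ 8.2°.

8.2°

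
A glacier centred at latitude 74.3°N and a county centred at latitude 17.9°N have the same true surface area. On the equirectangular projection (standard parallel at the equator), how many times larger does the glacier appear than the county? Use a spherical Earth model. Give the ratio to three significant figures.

3.52

Plate carrée maps x = Rλ, y = Rφ. The meridian scale is h = 1 and the parallel scale is k = 1/cos φ = sec φ.
Areal scale at 74.3°: h·k = 1.000 × 3.695 = 3.695.
Areal scale at 17.9°: h·k = 1.000 × 1.051 = 1.051.
Ratio = 3.695/1.051 ≈ 3.52.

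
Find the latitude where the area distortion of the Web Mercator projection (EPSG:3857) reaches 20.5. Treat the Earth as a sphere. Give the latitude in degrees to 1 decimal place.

Mercator areal scale is sec²φ.
sec²φ = 20.5  ⇒  cos²φ = 0.04878  ⇒  cos φ = 0.2209.
φ = arccos(0.2209) ≈ 77.2°.

77.2°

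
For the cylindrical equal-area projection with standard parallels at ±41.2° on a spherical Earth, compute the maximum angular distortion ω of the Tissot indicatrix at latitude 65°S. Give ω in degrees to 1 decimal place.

62.7°

For cylindrical equal-area with standard parallel φ₀, h = cos φ / cos φ₀ and k = cos φ₀ / cos φ, so h·k = 1.
At 65°: h = 0.5617, k = 1.780; principal scales a = 1.780, b = 0.5617.
sin(ω/2) = (a − b)/(a + b) = 1.219/2.342 = 0.5203, so ω = 2 arcsin(0.5203) ≈ 62.7°.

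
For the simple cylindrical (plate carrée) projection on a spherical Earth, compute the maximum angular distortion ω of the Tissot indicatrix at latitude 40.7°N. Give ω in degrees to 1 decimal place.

For the equirectangular projection with φ₀ = 0 (plate carrée), h = 1 along meridians and k = sec φ along parallels.
At 40.7°: h = 1.000, k = 1.319; principal scales a = 1.319, b = 1.000.
sin(ω/2) = (a − b)/(a + b) = 0.3190/2.319 = 0.1376, so ω = 2 arcsin(0.1376) ≈ 15.8°.

15.8°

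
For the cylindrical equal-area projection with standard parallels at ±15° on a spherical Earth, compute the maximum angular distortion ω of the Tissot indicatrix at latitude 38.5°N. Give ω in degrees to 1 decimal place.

23.9°

For cylindrical equal-area with standard parallel φ₀, h = cos φ / cos φ₀ and k = cos φ₀ / cos φ, so h·k = 1.
At 38.5°: h = 0.8102, k = 1.234; principal scales a = 1.234, b = 0.8102.
sin(ω/2) = (a − b)/(a + b) = 0.4240/2.044 = 0.2074, so ω = 2 arcsin(0.2074) ≈ 23.9°.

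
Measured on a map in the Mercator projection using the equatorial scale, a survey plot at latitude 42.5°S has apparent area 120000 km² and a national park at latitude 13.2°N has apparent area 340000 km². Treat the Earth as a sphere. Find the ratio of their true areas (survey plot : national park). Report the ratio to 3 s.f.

0.202

Mercator's areal exaggeration is sec²φ; hence true area = (apparent area) · cos²φ.
True area of survey plot: 120000 × cos²(42.5°) = 120000 × 0.5436 = 65230 km².
True area of national park: 340000 × cos²(13.2°) = 340000 × 0.9479 = 322300 km².
Ratio = 65230 / 322300 ≈ 0.202.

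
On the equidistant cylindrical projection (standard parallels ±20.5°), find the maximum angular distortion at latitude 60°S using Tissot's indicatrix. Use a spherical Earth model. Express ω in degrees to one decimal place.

The equidistant cylindrical projection with φ₀ = 20.5° has h = 1 (meridians true) and k = cos φ₀ / cos φ along parallels.
At 60°: h = 1.000, k = 1.873; principal scales a = 1.873, b = 1.000.
sin(ω/2) = (a − b)/(a + b) = 0.8733/2.873 = 0.3039, so ω = 2 arcsin(0.3039) ≈ 35.4°.

35.4°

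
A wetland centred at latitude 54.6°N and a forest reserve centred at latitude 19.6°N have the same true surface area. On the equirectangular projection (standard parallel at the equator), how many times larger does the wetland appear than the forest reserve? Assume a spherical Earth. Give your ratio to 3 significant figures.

For the equirectangular projection with φ₀ = 0 (plate carrée), h = 1 along meridians and k = sec φ along parallels.
Areal scale at 54.6°: h·k = 1.000 × 1.726 = 1.726.
Areal scale at 19.6°: h·k = 1.000 × 1.062 = 1.062.
Ratio = 1.726/1.062 ≈ 1.63.

1.63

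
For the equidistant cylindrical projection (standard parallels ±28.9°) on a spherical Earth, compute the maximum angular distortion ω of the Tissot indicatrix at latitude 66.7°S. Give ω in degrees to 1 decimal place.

In the equirectangular projection with standard parallel φ₀ = 28.9° (x = Rλ cos φ₀, y = Rφ), meridians are true-scale (h = 1) and the parallel scale is k = cos φ₀ / cos φ.
At 66.7°: h = 1.000, k = 2.213; principal scales a = 2.213, b = 1.000.
sin(ω/2) = (a − b)/(a + b) = 1.213/3.213 = 0.3776, so ω = 2 arcsin(0.3776) ≈ 44.4°.

44.4°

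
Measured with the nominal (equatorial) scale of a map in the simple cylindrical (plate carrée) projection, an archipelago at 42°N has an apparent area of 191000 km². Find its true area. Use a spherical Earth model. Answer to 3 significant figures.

In the plate carrée (x = Rλ, y = Rφ), meridians are true-scale (h = 1) and parallels are stretched by k = sec φ.
Areal scale = h·k = 1 × sec φ; at 42°, h = 1.000, k = 1.346, so h·k = 1.346.
True area = apparent / (areal scale) = 191000 / 1.346 ≈ 142000 km².

142000 km²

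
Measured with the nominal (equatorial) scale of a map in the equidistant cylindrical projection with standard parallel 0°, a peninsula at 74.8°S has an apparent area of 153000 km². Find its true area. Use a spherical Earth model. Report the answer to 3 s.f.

40100 km²

For the equirectangular projection with φ₀ = 0 (plate carrée), h = 1 along meridians and k = sec φ along parallels.
Areal scale = h·k = 1 × sec φ; at 74.8°, h = 1.000, k = 3.814, so h·k = 3.814.
True area = apparent / (areal scale) = 153000 / 3.814 ≈ 40100 km².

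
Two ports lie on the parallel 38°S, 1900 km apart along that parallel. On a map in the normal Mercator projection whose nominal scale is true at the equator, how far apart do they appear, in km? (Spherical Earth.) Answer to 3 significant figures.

2410 km

Mercator is conformal, so the point scale is isotropic: h = k = sec φ = 1/cos φ.
Along the parallel, k = sec 38° = 1/0.7880 = 1.269.
Map distance = 1900 × 1.269 ≈ 2410 km.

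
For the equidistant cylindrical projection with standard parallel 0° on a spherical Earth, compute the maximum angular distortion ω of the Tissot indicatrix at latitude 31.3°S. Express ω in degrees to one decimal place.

In the plate carrée (x = Rλ, y = Rφ), meridians are true-scale (h = 1) and parallels are stretched by k = sec φ.
At 31.3°: h = 1.000, k = 1.170; principal scales a = 1.170, b = 1.000.
sin(ω/2) = (a − b)/(a + b) = 0.1703/2.170 = 0.07848, so ω = 2 arcsin(0.07848) ≈ 9.0°.

9.0°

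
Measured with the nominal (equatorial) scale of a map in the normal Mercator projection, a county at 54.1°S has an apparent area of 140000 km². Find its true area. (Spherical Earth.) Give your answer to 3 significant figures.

Mercator is conformal, so the point scale is isotropic: h = k = sec φ = 1/cos φ.
Areal scale = k² = sec²φ = 1/cos²(54.1°) = 1/0.5864² = 2.908.
True area = apparent / (areal scale) = 140000 / 2.908 ≈ 48100 km².

48100 km²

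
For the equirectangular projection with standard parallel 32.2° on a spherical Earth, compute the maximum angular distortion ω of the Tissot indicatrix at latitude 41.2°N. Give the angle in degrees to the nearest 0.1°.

6.7°

With standard parallel φ₀ = 32.2°, the equirectangular projection gives x = Rλ cos φ₀, y = Rφ, so h = 1 and k = cos 32.2° / cos φ.
At 41.2°: h = 1.000, k = 1.125; principal scales a = 1.125, b = 1.000.
sin(ω/2) = (a − b)/(a + b) = 0.1246/2.125 = 0.05866, so ω = 2 arcsin(0.05866) ≈ 6.7°.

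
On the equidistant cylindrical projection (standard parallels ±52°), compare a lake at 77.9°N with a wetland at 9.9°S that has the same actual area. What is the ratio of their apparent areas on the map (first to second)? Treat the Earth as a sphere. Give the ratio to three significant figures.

With standard parallel φ₀ = 52°, the equirectangular projection gives x = Rλ cos φ₀, y = Rφ, so h = 1 and k = cos 52° / cos φ.
Areal scale at 77.9°: h·k = 1.000 × 2.937 = 2.937.
Areal scale at 9.9°: h·k = 1.000 × 0.6250 = 0.6250.
Ratio = 2.937/0.6250 ≈ 4.70.

4.70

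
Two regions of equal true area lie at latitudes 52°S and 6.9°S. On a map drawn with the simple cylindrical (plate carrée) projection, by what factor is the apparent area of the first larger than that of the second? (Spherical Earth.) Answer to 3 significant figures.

1.61

In the plate carrée (x = Rλ, y = Rφ), meridians are true-scale (h = 1) and parallels are stretched by k = sec φ.
Areal scale at 52°: h·k = 1.000 × 1.624 = 1.624.
Areal scale at 6.9°: h·k = 1.000 × 1.007 = 1.007.
Ratio = 1.624/1.007 ≈ 1.61.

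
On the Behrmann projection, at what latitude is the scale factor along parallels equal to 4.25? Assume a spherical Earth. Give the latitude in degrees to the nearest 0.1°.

78.2°

The Behrmann projection is cylindrical equal-area with φ₀ = 30°. Cylindrical equal-area (φ₀ = 30°): h = cos φ / cos 30° along meridians, k = cos 30° / cos φ along parallels; h·k = 1.
k = cos φ₀ / cos φ = 4.25  ⇒  cos φ = cos 30° / 4.25 = 0.2038.
φ = arccos(0.2038) ≈ 78.2°.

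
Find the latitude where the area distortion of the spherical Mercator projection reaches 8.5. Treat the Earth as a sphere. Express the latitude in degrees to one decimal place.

Mercator areal scale is sec²φ.
sec²φ = 8.5  ⇒  cos²φ = 0.1176  ⇒  cos φ = 0.3430.
φ = arccos(0.3430) ≈ 69.9°.

69.9°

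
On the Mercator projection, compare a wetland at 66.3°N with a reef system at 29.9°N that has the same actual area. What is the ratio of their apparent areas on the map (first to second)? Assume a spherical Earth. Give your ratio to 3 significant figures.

4.65

Mercator areal scale is sec²φ.
At 66.3°: sec²(66.3°) = 1/0.4019² = 6.190.
At 29.9°: sec²(29.9°) = 1/0.8669² = 1.331.
Ratio = 6.190/1.331 = cos²(29.9°)/cos²(66.3°) ≈ 4.65.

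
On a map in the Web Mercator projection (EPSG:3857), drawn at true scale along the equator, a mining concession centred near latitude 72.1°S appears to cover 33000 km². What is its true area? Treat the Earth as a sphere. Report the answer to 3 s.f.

3120 km²

The Mercator projection is conformal; its linear scale factor is the same in every direction and equals sec φ = 1/cos φ.
Areal scale = k² = sec²φ = 1/cos²(72.1°) = 1/0.3074² = 10.59.
True area = apparent / (areal scale) = 33000 / 10.59 ≈ 3120 km².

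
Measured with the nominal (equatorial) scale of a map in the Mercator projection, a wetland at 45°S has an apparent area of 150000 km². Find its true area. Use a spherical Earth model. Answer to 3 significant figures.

75000 km²

For Mercator, h = k = sec φ (a conformal cylindrical projection has a single point scale, 1/cos φ).
Areal scale = k² = sec²φ = 1/cos²(45°) = 1/0.7071² = 2.000.
True area = apparent / (areal scale) = 150000 / 2.000 ≈ 75000 km².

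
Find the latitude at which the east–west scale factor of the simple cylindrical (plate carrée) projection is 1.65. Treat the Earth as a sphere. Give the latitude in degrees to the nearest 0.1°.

52.7°

Plate carrée: h = 1, k = sec φ along parallels.
sec φ = 1.65  ⇒  cos φ = 0.6061  ⇒  φ ≈ 52.7°.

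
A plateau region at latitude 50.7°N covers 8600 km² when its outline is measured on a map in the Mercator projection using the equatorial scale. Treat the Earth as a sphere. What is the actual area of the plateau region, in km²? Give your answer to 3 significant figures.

Mercator is conformal, so the point scale is isotropic: h = k = sec φ = 1/cos φ.
Areal scale = k² = sec²φ = 1/cos²(50.7°) = 1/0.6334² = 2.493.
True area = apparent / (areal scale) = 8600 / 2.493 ≈ 3450 km².

3450 km²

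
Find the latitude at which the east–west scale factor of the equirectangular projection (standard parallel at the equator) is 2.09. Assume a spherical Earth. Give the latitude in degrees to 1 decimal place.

Plate carrée: h = 1, k = sec φ along parallels.
sec φ = 2.09  ⇒  cos φ = 0.4785  ⇒  φ ≈ 61.4°.

61.4°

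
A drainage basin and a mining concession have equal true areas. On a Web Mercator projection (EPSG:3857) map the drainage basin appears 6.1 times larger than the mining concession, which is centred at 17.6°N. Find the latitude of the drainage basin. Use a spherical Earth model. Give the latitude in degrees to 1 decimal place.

67.3°

Mercator areal scale is sec²φ, so apparent-area ratio = sec²φ₁ / sec²φ₂ = cos²φ₂ / cos²φ₁.
cos²φ₂ / cos²φ₁ = 6.1  ⇒  cos φ₁ = cos 17.6° / √6.1 = 0.9532/2.470 = 0.3859.
φ₁ = arccos(0.3859) ≈ 67.3°.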